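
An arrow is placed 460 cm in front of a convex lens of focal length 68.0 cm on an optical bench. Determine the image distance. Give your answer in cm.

Lens equation: 1/d_i = 1/f − 1/d_o = 1/(68.00) − 1/(460) = 0.01471 − 0.002174 = 0.01253, so d_i = 79.8 cm.
The image is real, inverted and reduced, on the far side of the lens.

79.8 cm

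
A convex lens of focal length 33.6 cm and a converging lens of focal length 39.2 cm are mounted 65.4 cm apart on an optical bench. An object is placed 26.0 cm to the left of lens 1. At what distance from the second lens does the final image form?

Lens 1: 1/d_i1 = 1/f₁ − 1/d_o1 = 1/(33.6) − 1/(26.0) = -0.008700, so d_i1 = -114.9 cm.
The intermediate image is 114.9 cm to the left of lens 1 (virtual), which is 65.4 − (-114.9) = 180.3 cm to the left of lens 2, so d_o2 = +180.3 cm.
Lens 2: 1/d_i2 = 1/f₂ − 1/d_o2 = 1/(39.2) − 1/(180.3) = 0.01996, so d_i2 = 50.1 cm.
The final image is real, 50.1 cm to the right of lens 2 (overall magnification ≈ -1.2).

50.1 cm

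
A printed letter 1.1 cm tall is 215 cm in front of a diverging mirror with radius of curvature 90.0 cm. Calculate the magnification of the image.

m = +0.173

f = R/2 = 90.0/2 = 45.00 cm; for a diverging mirror, f = -45.00 cm.
1/d_i = 1/f − 1/d_o = 1/(-45.00) − 1/(215) = -0.02687, so d_i = -37.21 cm.
m = −d_i/d_o = −(-37.21)/(215) = +0.173.
The image is virtual, upright and reduced, behind the mirror.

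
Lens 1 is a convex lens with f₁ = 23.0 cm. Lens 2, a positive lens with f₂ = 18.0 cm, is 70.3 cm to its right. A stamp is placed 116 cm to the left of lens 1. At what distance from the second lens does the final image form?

31.7 cm

Lens 1: 1/d_i1 = 1/f₁ − 1/d_o1 = 1/(23.0) − 1/(116) = 0.03486, so d_i1 = 28.69 cm.
The intermediate image is 28.69 cm to the right of lens 1, which is 70.3 − (28.69) = 41.61 cm to the left of lens 2, so d_o2 = +41.61 cm.
Lens 2: 1/d_i2 = 1/f₂ − 1/d_o2 = 1/(18.0) − 1/(41.61) = 0.03152, so d_i2 = 31.7 cm.
The final image is real, 31.7 cm to the right of lens 2 (overall magnification ≈ 0.19).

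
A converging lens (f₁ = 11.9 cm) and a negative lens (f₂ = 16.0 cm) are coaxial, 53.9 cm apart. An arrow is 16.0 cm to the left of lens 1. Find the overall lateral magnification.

Lens 1: 1/d_i1 = 1/(11.9) − 1/(16.0) = 0.02153, so d_i1 = 46.44 cm; m₁ = −d_i1/d_o1 = -2.902.
d_o2 = 53.9 − (46.44) = 7.460 cm.
f₂ = −16.0 cm (diverging).
Lens 2: 1/d_i2 = 1/(-16.0) − 1/(7.460) = -0.1965, so d_i2 = -5.088 cm; m₂ = −d_i2/d_o2 = +0.6820.
m = m₁·m₂ = (-2.902)(+0.6820) = -1.98.

m = -1.98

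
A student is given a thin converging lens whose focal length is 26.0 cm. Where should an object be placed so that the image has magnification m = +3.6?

m = −d_i/d_o ⇒ d_i = −m·d_o.
1/f = 1/d_o + 1/d_i = 1/d_o − 1/(m·d_o) = (1 − 1/m)/d_o, so d_o = f(1 − 1/m) = (26.00)(1 − 1/(+3.6)) = 18.8 cm.

18.8 cm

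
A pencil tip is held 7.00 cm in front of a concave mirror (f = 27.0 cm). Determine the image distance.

9.45 cm

Mirror equation: 1/v = 1/f − 1/u = 1/(27.00) − 1/(7.00) = 0.03704 − 0.1429 = -0.1058, so v = -9.45 cm.
The image is virtual, upright and enlarged, behind the mirror.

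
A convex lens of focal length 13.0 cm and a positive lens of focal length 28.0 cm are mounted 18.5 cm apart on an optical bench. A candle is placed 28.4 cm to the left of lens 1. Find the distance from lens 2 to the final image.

Lens 1: 1/d_i1 = 1/f₁ − 1/d_o1 = 1/(13.0) − 1/(28.4) = 0.04171, so d_i1 = 23.97 cm.
The intermediate image is 23.97 cm to the right of lens 1, which lies 5.470 cm to the right of lens 2 — a virtual object — so d_o2 = −5.470 cm.
Lens 2: 1/d_i2 = 1/f₂ − 1/d_o2 = 1/(28.0) − 1/(-5.470) = 0.2185, so d_i2 = 4.58 cm.
The final image is real, 4.58 cm to the right of lens 2 (overall magnification ≈ -0.71).

4.58 cm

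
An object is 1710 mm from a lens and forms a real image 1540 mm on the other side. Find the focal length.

Real image ⇒ d_i = +1540 mm.
1/f = 1/d_o + 1/d_i = 1/(1710) + 1/(1540) = 0.001234, so f = 810 mm.
Since f is positive, the lens is converging.

f = 810 mm (converging)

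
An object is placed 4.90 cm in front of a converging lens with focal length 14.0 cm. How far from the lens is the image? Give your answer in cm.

Thin-lens equation: 1/v = 1/f − 1/u = 1/(14.00) − 1/(4.90) = 0.07143 − 0.2041 = -0.1327, so v = -7.54 cm.
The image is virtual, upright and enlarged, on the same side as the object.

7.54 cm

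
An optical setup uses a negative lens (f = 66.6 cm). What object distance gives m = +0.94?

For a negative lens, f = -66.6 cm.
m = −d_i/d_o ⇒ d_i = −m·d_o.
1/f = 1/d_o + 1/d_i = 1/d_o − 1/(m·d_o) = (1 − 1/m)/d_o, so d_o = f(1 − 1/m) = (-66.60)(1 − 1/(+0.94)) = 4.25 cm.

4.25 cm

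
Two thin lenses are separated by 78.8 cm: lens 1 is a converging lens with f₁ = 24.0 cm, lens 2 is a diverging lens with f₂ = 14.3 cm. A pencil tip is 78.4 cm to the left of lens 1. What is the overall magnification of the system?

m = -0.108

Lens 1: 1/d_i1 = 1/(24.0) − 1/(78.4) = 0.02891, so d_i1 = 34.59 cm; m₁ = −d_i1/d_o1 = -0.4412.
d_o2 = 78.8 − (34.59) = 44.21 cm.
f₂ = −14.3 cm (diverging).
Lens 2: 1/d_i2 = 1/(-14.3) − 1/(44.21) = -0.09255, so d_i2 = -10.81 cm; m₂ = −d_i2/d_o2 = +0.2444.
m = m₁·m₂ = (-0.4412)(+0.2444) = -0.108.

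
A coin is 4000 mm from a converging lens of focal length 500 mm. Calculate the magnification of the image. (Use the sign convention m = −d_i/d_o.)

m = -0.143

1/d_i = 1/f − 1/d_o = 1/(500.0) − 1/(4000) = 0.001750, so d_i = 571.4 mm.
m = −d_i/d_o = −(571.4)/(4000) = -0.143.
The image is real, inverted and reduced, on the far side of the lens.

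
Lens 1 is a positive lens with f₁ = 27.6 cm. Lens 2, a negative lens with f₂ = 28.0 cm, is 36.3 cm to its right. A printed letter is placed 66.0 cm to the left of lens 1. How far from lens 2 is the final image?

Lens 1: 1/d_i1 = 1/f₁ − 1/d_o1 = 1/(27.6) − 1/(66.0) = 0.02108, so d_i1 = 47.44 cm.
The intermediate image is 47.44 cm to the right of lens 1, which lies 11.14 cm to the right of lens 2 — a virtual object — so d_o2 = −11.14 cm.
Lens 2 is diverging, so f₂ = −28.0 cm.
Lens 2: 1/d_i2 = 1/f₂ − 1/d_o2 = 1/(-28.0) − 1/(-11.14) = 0.05405, so d_i2 = 18.5 cm.
The final image is real, 18.5 cm to the right of lens 2 (overall magnification ≈ -1.2).

18.5 cm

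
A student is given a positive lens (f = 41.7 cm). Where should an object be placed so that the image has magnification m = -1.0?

83.4 cm

m = −d_i/d_o ⇒ d_i = −m·d_o.
1/f = 1/d_o + 1/d_i = 1/d_o − 1/(m·d_o) = (1 − 1/m)/d_o, so d_o = f(1 − 1/m) = (41.70)(1 − 1/(-1.0)) = 83.4 cm.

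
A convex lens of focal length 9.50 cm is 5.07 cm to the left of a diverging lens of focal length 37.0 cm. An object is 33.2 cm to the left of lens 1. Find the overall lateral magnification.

Lens 1: 1/d_i1 = 1/(9.50) − 1/(33.2) = 0.07514, so d_i1 = 13.31 cm; m₁ = −d_i1/d_o1 = -0.4009.
d_o2 = 5.07 − (13.31) = -8.240 cm (virtual object).
f₂ = −37.0 cm (diverging).
Lens 2: 1/d_i2 = 1/(-37.0) − 1/(-8.240) = 0.09433, so d_i2 = 10.60 cm; m₂ = −d_i2/d_o2 = +1.287.
m = m₁·m₂ = (-0.4009)(+1.287) = -0.516.

m = -0.516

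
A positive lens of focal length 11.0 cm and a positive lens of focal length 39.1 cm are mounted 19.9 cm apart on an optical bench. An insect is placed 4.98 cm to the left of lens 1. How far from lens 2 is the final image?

112 cm

Lens 1: 1/d_i1 = 1/f₁ − 1/d_o1 = 1/(11.0) − 1/(4.98) = -0.1099, so d_i1 = -9.100 cm.
The intermediate image is 9.100 cm to the left of lens 1 (virtual), which is 19.9 − (-9.100) = 29.00 cm to the left of lens 2, so d_o2 = +29.00 cm.
Lens 2: 1/d_i2 = 1/f₂ − 1/d_o2 = 1/(39.1) − 1/(29.00) = -0.008907, so d_i2 = -112 cm.
The final image is virtual, 112 cm to the left of lens 2 (overall magnification ≈ 7.1).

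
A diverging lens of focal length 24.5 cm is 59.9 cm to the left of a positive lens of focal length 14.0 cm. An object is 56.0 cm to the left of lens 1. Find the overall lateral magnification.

f₁ = −24.5 cm (diverging).
Lens 1: 1/d_i1 = 1/(-24.5) − 1/(56.0) = -0.05867, so d_i1 = -17.04 cm; m₁ = −d_i1/d_o1 = +0.3043.
d_o2 = 59.9 − (-17.04) = 76.94 cm.
Lens 2: 1/d_i2 = 1/(14.0) − 1/(76.94) = 0.05843, so d_i2 = 17.11 cm; m₂ = −d_i2/d_o2 = -0.2224.
m = m₁·m₂ = (+0.3043)(-0.2224) = -0.0677.

m = -0.0677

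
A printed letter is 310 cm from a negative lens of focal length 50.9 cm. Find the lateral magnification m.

m = +0.141

For a negative lens, f = -50.9 cm.
1/d_i = 1/f − 1/d_o = 1/(-50.90) − 1/(310) = -0.02287, so d_i = -43.72 cm.
m = −d_i/d_o = −(-43.72)/(310) = +0.141.
The image is virtual, upright and reduced, on the same side as the object.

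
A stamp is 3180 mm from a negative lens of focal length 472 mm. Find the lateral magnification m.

m = +0.129

For a negative lens, f = -472 mm.
1/d_i = 1/f − 1/d_o = 1/(-472.0) − 1/(3180) = -0.002433, so d_i = -411.0 mm.
m = −d_i/d_o = −(-411.0)/(3180) = +0.129.
The image is virtual, upright and reduced, on the same side as the object.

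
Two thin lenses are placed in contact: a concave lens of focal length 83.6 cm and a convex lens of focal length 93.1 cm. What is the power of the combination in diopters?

P₁ = 1/f₁ = 1/(-0.836 m) = -1.196 D; P₂ = 1/f₂ = 1/(0.931 m) = +1.074 D.
For thin lenses in contact, P = P₁ + P₂ = (-1.196) + (+1.074) = -0.122 D.

P = -0.122 D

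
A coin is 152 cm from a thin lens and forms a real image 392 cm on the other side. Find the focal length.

Real image ⇒ d_i = +392 cm.
1/f = 1/d_o + 1/d_i = 1/(152) + 1/(392) = 0.009130, so f = 110 cm.
Since f is positive, the thin lens is converging.

f = 110 cm (converging)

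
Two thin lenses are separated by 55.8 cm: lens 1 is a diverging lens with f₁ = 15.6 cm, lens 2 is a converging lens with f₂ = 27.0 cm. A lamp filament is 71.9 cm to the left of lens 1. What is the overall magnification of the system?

f₁ = −15.6 cm (diverging).
Lens 1: 1/d_i1 = 1/(-15.6) − 1/(71.9) = -0.07801, so d_i1 = -12.82 cm; m₁ = −d_i1/d_o1 = +0.1783.
d_o2 = 55.8 − (-12.82) = 68.62 cm.
Lens 2: 1/d_i2 = 1/(27.0) − 1/(68.62) = 0.02246, so d_i2 = 44.52 cm; m₂ = −d_i2/d_o2 = -0.6487.
m = m₁·m₂ = (+0.1783)(-0.6487) = -0.116.

m = -0.116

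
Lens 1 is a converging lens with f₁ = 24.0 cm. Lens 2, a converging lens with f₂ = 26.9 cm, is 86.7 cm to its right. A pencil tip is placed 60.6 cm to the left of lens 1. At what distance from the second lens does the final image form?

Lens 1: 1/d_i1 = 1/f₁ − 1/d_o1 = 1/(24.0) − 1/(60.6) = 0.02517, so d_i1 = 39.74 cm.
The intermediate image is 39.74 cm to the right of lens 1, which is 86.7 − (39.74) = 46.96 cm to the left of lens 2, so d_o2 = +46.96 cm.
Lens 2: 1/d_i2 = 1/f₂ − 1/d_o2 = 1/(26.9) − 1/(46.96) = 0.01588, so d_i2 = 63.0 cm.
The final image is real, 63.0 cm to the right of lens 2 (overall magnification ≈ 0.88).

63.0 cm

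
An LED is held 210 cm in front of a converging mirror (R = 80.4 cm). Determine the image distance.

f = R/2 = 80.4/2 = 40.20 cm.
Mirror equation: 1/q = 1/f − 1/p = 1/(40.20) − 1/(210) = 0.02488 − 0.004762 = 0.02011, so q = 49.7 cm.
The image is real, inverted and reduced, in front of the mirror.

49.7 cm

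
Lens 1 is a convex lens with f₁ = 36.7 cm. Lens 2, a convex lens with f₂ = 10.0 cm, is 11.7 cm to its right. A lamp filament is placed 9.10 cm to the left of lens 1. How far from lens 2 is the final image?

Lens 1: 1/d_i1 = 1/f₁ − 1/d_o1 = 1/(36.7) − 1/(9.10) = -0.08264, so d_i1 = -12.10 cm.
The intermediate image is 12.10 cm to the left of lens 1 (virtual), which is 11.7 − (-12.10) = 23.80 cm to the left of lens 2, so d_o2 = +23.80 cm.
Lens 2: 1/d_i2 = 1/f₂ − 1/d_o2 = 1/(10.0) − 1/(23.80) = 0.05798, so d_i2 = 17.2 cm.
The final image is real, 17.2 cm to the right of lens 2 (overall magnification ≈ -0.96).

17.2 cm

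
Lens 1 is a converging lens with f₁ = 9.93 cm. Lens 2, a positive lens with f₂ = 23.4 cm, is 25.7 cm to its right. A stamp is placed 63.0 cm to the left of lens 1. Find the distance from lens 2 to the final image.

34.3 cm

Lens 1: 1/d_i1 = 1/f₁ − 1/d_o1 = 1/(9.93) − 1/(63.0) = 0.08483, so d_i1 = 11.79 cm.
The intermediate image is 11.79 cm to the right of lens 1, which is 25.7 − (11.79) = 13.91 cm to the left of lens 2, so d_o2 = +13.91 cm.
Lens 2: 1/d_i2 = 1/f₂ − 1/d_o2 = 1/(23.4) − 1/(13.91) = -0.02916, so d_i2 = -34.3 cm.
The final image is virtual, 34.3 cm to the left of lens 2 (overall magnification ≈ -0.46).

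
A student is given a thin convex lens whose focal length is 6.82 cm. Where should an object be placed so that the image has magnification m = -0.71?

16.4 cm

m = −d_i/d_o ⇒ d_i = −m·d_o.
1/f = 1/d_o + 1/d_i = 1/d_o − 1/(m·d_o) = (1 − 1/m)/d_o, so d_o = f(1 − 1/m) = (6.820)(1 − 1/(-0.71)) = 16.4 cm.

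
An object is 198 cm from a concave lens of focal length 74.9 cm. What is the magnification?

For a concave lens, f = -74.9 cm.
1/d_i = 1/f − 1/d_o = 1/(-74.90) − 1/(198) = -0.01840, so d_i = -54.34 cm.
m = −d_i/d_o = −(-54.34)/(198) = +0.274.
The image is virtual, upright and reduced, on the same side as the object.

m = +0.274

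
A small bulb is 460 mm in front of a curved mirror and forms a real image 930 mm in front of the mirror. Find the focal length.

Real image ⇒ d_i = +930 mm.
1/f = 1/d_o + 1/d_i = 1/(460) + 1/(930) = 0.003249, so f = 308 mm.
Since f is positive, the curved mirror is concave.

f = 308 mm (concave)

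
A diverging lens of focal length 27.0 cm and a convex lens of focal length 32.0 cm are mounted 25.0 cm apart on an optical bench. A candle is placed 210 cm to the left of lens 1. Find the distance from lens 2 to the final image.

92.5 cm

Lens 1 is diverging, so f₁ = −27.0 cm.
Lens 1: 1/d_i1 = 1/f₁ − 1/d_o1 = 1/(-27.0) − 1/(210) = -0.04180, so d_i1 = -23.92 cm.
The intermediate image is 23.92 cm to the left of lens 1 (virtual), which is 25.0 − (-23.92) = 48.92 cm to the left of lens 2, so d_o2 = +48.92 cm.
Lens 2: 1/d_i2 = 1/f₂ − 1/d_o2 = 1/(32.0) − 1/(48.92) = 0.01081, so d_i2 = 92.5 cm.
The final image is real, 92.5 cm to the right of lens 2 (overall magnification ≈ -0.22).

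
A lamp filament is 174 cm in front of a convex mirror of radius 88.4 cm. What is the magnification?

f = R/2 = 88.4/2 = 44.20 cm; for a convex mirror, f = -44.20 cm.
1/d_i = 1/f − 1/d_o = 1/(-44.20) − 1/(174) = -0.02837, so d_i = -35.25 cm.
m = −d_i/d_o = −(-35.25)/(174) = +0.203.
The image is virtual, upright and reduced, behind the mirror.

m = +0.203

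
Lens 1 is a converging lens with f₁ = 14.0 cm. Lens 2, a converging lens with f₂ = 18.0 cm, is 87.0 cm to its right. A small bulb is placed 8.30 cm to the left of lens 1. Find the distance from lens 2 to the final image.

Lens 1: 1/d_i1 = 1/f₁ − 1/d_o1 = 1/(14.0) − 1/(8.30) = -0.04905, so d_i1 = -20.39 cm.
The intermediate image is 20.39 cm to the left of lens 1 (virtual), which is 87.0 − (-20.39) = 107.4 cm to the left of lens 2, so d_o2 = +107.4 cm.
Lens 2: 1/d_i2 = 1/f₂ − 1/d_o2 = 1/(18.0) − 1/(107.4) = 0.04624, so d_i2 = 21.6 cm.
The final image is real, 21.6 cm to the right of lens 2 (overall magnification ≈ -0.49).

21.6 cm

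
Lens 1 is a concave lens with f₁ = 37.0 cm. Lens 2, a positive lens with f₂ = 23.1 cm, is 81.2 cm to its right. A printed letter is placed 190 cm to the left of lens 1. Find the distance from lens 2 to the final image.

29.1 cm

Lens 1 is diverging, so f₁ = −37.0 cm.
Lens 1: 1/d_i1 = 1/f₁ − 1/d_o1 = 1/(-37.0) − 1/(190) = -0.03229, so d_i1 = -30.97 cm.
The intermediate image is 30.97 cm to the left of lens 1 (virtual), which is 81.2 − (-30.97) = 112.2 cm to the left of lens 2, so d_o2 = +112.2 cm.
Lens 2: 1/d_i2 = 1/f₂ − 1/d_o2 = 1/(23.1) − 1/(112.2) = 0.03438, so d_i2 = 29.1 cm.
The final image is real, 29.1 cm to the right of lens 2 (overall magnification ≈ -0.042).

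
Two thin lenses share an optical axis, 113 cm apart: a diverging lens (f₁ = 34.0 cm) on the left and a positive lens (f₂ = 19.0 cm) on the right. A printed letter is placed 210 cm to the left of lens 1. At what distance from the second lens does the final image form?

21.9 cm

Lens 1 is diverging, so f₁ = −34.0 cm.
Lens 1: 1/d_i1 = 1/f₁ − 1/d_o1 = 1/(-34.0) − 1/(210) = -0.03417, so d_i1 = -29.26 cm.
The intermediate image is 29.26 cm to the left of lens 1 (virtual), which is 113 − (-29.26) = 142.3 cm to the left of lens 2, so d_o2 = +142.3 cm.
Lens 2: 1/d_i2 = 1/f₂ − 1/d_o2 = 1/(19.0) − 1/(142.3) = 0.04560, so d_i2 = 21.9 cm.
The final image is real, 21.9 cm to the right of lens 2 (overall magnification ≈ -0.021).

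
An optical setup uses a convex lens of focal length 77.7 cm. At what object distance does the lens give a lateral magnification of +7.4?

m = −d_i/d_o ⇒ d_i = −m·d_o.
1/f = 1/d_o + 1/d_i = 1/d_o − 1/(m·d_o) = (1 − 1/m)/d_o, so d_o = f(1 − 1/m) = (77.70)(1 − 1/(+7.4)) = 67.2 cm.

67.2 cm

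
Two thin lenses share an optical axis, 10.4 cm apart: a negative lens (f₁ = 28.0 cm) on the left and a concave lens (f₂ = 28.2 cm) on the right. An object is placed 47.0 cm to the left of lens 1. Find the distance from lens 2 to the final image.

Lens 1 is diverging, so f₁ = −28.0 cm.
Lens 1: 1/d_i1 = 1/f₁ − 1/d_o1 = 1/(-28.0) − 1/(47.0) = -0.05699, so d_i1 = -17.55 cm.
The intermediate image is 17.55 cm to the left of lens 1 (virtual), which is 10.4 − (-17.55) = 27.95 cm to the left of lens 2, so d_o2 = +27.95 cm.
Lens 2 is diverging, so f₂ = −28.2 cm.
Lens 2: 1/d_i2 = 1/f₂ − 1/d_o2 = 1/(-28.2) − 1/(27.95) = -0.07124, so d_i2 = -14.0 cm.
The final image is virtual, 14.0 cm to the left of lens 2 (overall magnification ≈ 0.19).

14.0 cm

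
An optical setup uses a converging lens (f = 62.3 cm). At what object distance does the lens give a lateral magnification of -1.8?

m = −d_i/d_o ⇒ d_i = −m·d_o.
1/f = 1/d_o + 1/d_i = 1/d_o − 1/(m·d_o) = (1 − 1/m)/d_o, so d_o = f(1 − 1/m) = (62.30)(1 − 1/(-1.8)) = 96.9 cm.

96.9 cm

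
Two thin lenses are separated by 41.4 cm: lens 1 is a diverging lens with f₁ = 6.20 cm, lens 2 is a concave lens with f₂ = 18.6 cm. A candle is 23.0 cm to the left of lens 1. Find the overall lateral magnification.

f₁ = −6.20 cm (diverging).
Lens 1: 1/d_i1 = 1/(-6.20) − 1/(23.0) = -0.2048, so d_i1 = -4.884 cm; m₁ = −d_i1/d_o1 = +0.2123.
d_o2 = 41.4 − (-4.884) = 46.28 cm.
f₂ = −18.6 cm (diverging).
Lens 2: 1/d_i2 = 1/(-18.6) − 1/(46.28) = -0.07537, so d_i2 = -13.27 cm; m₂ = −d_i2/d_o2 = +0.2867.
m = m₁·m₂ = (+0.2123)(+0.2867) = +0.0609.

m = +0.0609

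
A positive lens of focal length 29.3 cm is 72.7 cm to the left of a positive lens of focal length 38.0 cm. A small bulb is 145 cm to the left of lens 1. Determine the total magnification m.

Lens 1: 1/d_i1 = 1/(29.3) − 1/(145) = 0.02723, so d_i1 = 36.72 cm; m₁ = −d_i1/d_o1 = -0.2532.
d_o2 = 72.7 − (36.72) = 35.98 cm.
Lens 2: 1/d_i2 = 1/(38.0) − 1/(35.98) = -0.001477, so d_i2 = -676.9 cm; m₂ = −d_i2/d_o2 = +18.81.
m = m₁·m₂ = (-0.2532)(+18.81) = -4.76.

m = -4.76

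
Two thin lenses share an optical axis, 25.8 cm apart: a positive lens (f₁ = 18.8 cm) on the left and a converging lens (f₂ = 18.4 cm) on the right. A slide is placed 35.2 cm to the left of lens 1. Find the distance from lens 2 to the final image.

8.13 cm

Lens 1: 1/d_i1 = 1/f₁ − 1/d_o1 = 1/(18.8) − 1/(35.2) = 0.02478, so d_i1 = 40.35 cm.
The intermediate image is 40.35 cm to the right of lens 1, which lies 14.55 cm to the right of lens 2 — a virtual object — so d_o2 = −14.55 cm.
Lens 2: 1/d_i2 = 1/f₂ − 1/d_o2 = 1/(18.4) − 1/(-14.55) = 0.1231, so d_i2 = 8.13 cm.
The final image is real, 8.13 cm to the right of lens 2 (overall magnification ≈ -0.64).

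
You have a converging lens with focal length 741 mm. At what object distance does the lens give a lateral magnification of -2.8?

1010 mm

m = −d_i/d_o ⇒ d_i = −m·d_o.
1/f = 1/d_o + 1/d_i = 1/d_o − 1/(m·d_o) = (1 − 1/m)/d_o, so d_o = f(1 − 1/m) = (741.0)(1 − 1/(-2.8)) = 1010 mm.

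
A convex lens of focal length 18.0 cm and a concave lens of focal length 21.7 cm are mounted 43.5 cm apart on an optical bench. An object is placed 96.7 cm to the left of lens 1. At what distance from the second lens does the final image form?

10.8 cm

Lens 1: 1/d_i1 = 1/f₁ − 1/d_o1 = 1/(18.0) − 1/(96.7) = 0.04521, so d_i1 = 22.12 cm.
The intermediate image is 22.12 cm to the right of lens 1, which is 43.5 − (22.12) = 21.38 cm to the left of lens 2, so d_o2 = +21.38 cm.
Lens 2 is diverging, so f₂ = −21.7 cm.
Lens 2: 1/d_i2 = 1/f₂ − 1/d_o2 = 1/(-21.7) − 1/(21.38) = -0.09286, so d_i2 = -10.8 cm.
The final image is virtual, 10.8 cm to the left of lens 2 (overall magnification ≈ -0.12).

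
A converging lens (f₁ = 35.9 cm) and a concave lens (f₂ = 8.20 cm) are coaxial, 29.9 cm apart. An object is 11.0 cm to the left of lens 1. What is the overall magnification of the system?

m = +0.219

Lens 1: 1/d_i1 = 1/(35.9) − 1/(11.0) = -0.06305, so d_i1 = -15.86 cm; m₁ = −d_i1/d_o1 = +1.442.
d_o2 = 29.9 − (-15.86) = 45.76 cm.
f₂ = −8.20 cm (diverging).
Lens 2: 1/d_i2 = 1/(-8.20) − 1/(45.76) = -0.1438, so d_i2 = -6.954 cm; m₂ = −d_i2/d_o2 = +0.1520.
m = m₁·m₂ = (+1.442)(+0.1520) = +0.219.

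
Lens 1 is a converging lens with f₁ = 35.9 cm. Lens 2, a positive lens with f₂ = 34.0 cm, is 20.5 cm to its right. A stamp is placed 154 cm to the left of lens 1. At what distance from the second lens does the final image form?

14.8 cm

Lens 1: 1/d_i1 = 1/f₁ − 1/d_o1 = 1/(35.9) − 1/(154) = 0.02136, so d_i1 = 46.81 cm.
The intermediate image is 46.81 cm to the right of lens 1, which lies 26.31 cm to the right of lens 2 — a virtual object — so d_o2 = −26.31 cm.
Lens 2: 1/d_i2 = 1/f₂ − 1/d_o2 = 1/(34.0) − 1/(-26.31) = 0.06742, so d_i2 = 14.8 cm.
The final image is real, 14.8 cm to the right of lens 2 (overall magnification ≈ -0.17).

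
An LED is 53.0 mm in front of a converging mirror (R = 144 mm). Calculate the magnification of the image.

f = R/2 = 144/2 = 72.00 mm.
1/d_i = 1/f − 1/d_o = 1/(72.00) − 1/(53.0) = -0.004979, so d_i = -200.8 mm.
m = −d_i/d_o = −(-200.8)/(53.0) = +3.79.
The image is virtual, upright and enlarged, behind the mirror.

m = +3.79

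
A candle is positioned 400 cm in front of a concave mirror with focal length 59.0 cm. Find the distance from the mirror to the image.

Mirror equation: 1/v = 1/f − 1/u = 1/(59.00) − 1/(400) = 0.01695 − 0.002500 = 0.01445, so v = 69.2 cm.
The image is real, inverted and reduced, in front of the mirror.

69.2 cm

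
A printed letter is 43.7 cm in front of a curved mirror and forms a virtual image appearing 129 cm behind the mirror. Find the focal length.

Virtual image ⇒ d_i = −129 cm.
1/f = 1/d_o + 1/d_i = 1/(43.7) + 1/(-129) = 0.01513, so f = 66.1 cm.
Since f is positive, the curved mirror is concave.

f = 66.1 cm (concave)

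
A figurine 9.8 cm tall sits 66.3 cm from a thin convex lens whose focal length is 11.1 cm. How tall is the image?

1/d_i = 1/f − 1/d_o = 1/(11.10) − 1/(66.3) = 0.07501, so d_i = 13.33 cm.
m = −d_i/d_o = -0.2011.
|h_i| = |m|·h_o = 0.2011 × 9.8 = 1.97 cm. The image is real, inverted and reduced, on the far side of the lens.

1.97 cm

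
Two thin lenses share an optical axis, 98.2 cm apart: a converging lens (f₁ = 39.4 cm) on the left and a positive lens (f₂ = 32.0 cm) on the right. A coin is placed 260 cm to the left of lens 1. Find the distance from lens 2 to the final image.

83.8 cm

Lens 1: 1/d_i1 = 1/f₁ − 1/d_o1 = 1/(39.4) − 1/(260) = 0.02153, so d_i1 = 46.44 cm.
The intermediate image is 46.44 cm to the right of lens 1, which is 98.2 − (46.44) = 51.76 cm to the left of lens 2, so d_o2 = +51.76 cm.
Lens 2: 1/d_i2 = 1/f₂ − 1/d_o2 = 1/(32.0) − 1/(51.76) = 0.01193, so d_i2 = 83.8 cm.
The final image is real, 83.8 cm to the right of lens 2 (overall magnification ≈ 0.29).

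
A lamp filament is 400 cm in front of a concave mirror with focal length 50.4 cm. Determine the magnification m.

1/d_i = 1/f − 1/d_o = 1/(50.40) − 1/(400) = 0.01734, so d_i = 57.67 cm.
m = −d_i/d_o = −(57.67)/(400) = -0.144.
The image is real, inverted and reduced, in front of the mirror.

m = -0.144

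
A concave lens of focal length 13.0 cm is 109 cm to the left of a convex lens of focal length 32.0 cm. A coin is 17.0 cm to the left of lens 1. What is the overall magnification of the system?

m = -0.164

f₁ = −13.0 cm (diverging).
Lens 1: 1/d_i1 = 1/(-13.0) − 1/(17.0) = -0.1357, so d_i1 = -7.367 cm; m₁ = −d_i1/d_o1 = +0.4334.
d_o2 = 109 − (-7.367) = 116.4 cm.
Lens 2: 1/d_i2 = 1/(32.0) − 1/(116.4) = 0.02266, so d_i2 = 44.13 cm; m₂ = −d_i2/d_o2 = -0.3791.
m = m₁·m₂ = (+0.4334)(-0.3791) = -0.164.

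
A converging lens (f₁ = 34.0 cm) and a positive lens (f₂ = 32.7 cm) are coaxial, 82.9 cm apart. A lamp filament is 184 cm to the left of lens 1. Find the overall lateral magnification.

Lens 1: 1/d_i1 = 1/(34.0) − 1/(184) = 0.02398, so d_i1 = 41.71 cm; m₁ = −d_i1/d_o1 = -0.2267.
d_o2 = 82.9 − (41.71) = 41.19 cm.
Lens 2: 1/d_i2 = 1/(32.7) − 1/(41.19) = 0.006303, so d_i2 = 158.6 cm; m₂ = −d_i2/d_o2 = -3.852.
m = m₁·m₂ = (-0.2267)(-3.852) = +0.873.

m = +0.873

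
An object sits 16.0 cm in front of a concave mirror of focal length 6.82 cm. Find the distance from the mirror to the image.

11.9 cm

Mirror equation: 1/v = 1/f − 1/u = 1/(6.820) − 1/(16.0) = 0.1466 − 0.06250 = 0.08413, so v = 11.9 cm.
The image is real, inverted and reduced, in front of the mirror.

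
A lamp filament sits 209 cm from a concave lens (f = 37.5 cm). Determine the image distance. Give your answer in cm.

For a concave lens, f = -37.5 cm.
Thin-lens equation: 1/v = 1/f − 1/u = 1/(-37.50) − 1/(209) = -0.02667 − 0.004785 = -0.03145, so v = -31.8 cm.
The image is virtual, upright and reduced, on the same side as the object.

31.8 cm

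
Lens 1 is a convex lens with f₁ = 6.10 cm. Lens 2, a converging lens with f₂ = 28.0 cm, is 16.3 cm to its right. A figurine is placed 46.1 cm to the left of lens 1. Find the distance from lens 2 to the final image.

Lens 1: 1/d_i1 = 1/f₁ − 1/d_o1 = 1/(6.10) − 1/(46.1) = 0.1422, so d_i1 = 7.030 cm.
The intermediate image is 7.030 cm to the right of lens 1, which is 16.3 − (7.030) = 9.270 cm to the left of lens 2, so d_o2 = +9.270 cm.
Lens 2: 1/d_i2 = 1/f₂ − 1/d_o2 = 1/(28.0) − 1/(9.270) = -0.07216, so d_i2 = -13.9 cm.
The final image is virtual, 13.9 cm to the left of lens 2 (overall magnification ≈ -0.23).

13.9 cm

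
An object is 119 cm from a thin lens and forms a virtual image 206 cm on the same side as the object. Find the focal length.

f = 282 cm (converging)

Virtual image ⇒ d_i = −206 cm.
1/f = 1/d_o + 1/d_i = 1/(119) + 1/(-206) = 0.003549, so f = 282 cm.
Since f is positive, the thin lens is converging.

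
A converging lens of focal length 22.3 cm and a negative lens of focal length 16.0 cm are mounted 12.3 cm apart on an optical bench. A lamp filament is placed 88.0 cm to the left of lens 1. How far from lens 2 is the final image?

179 cm

Lens 1: 1/d_i1 = 1/f₁ − 1/d_o1 = 1/(22.3) − 1/(88.0) = 0.03348, so d_i1 = 29.87 cm.
The intermediate image is 29.87 cm to the right of lens 1, which lies 17.57 cm to the right of lens 2 — a virtual object — so d_o2 = −17.57 cm.
Lens 2 is diverging, so f₂ = −16.0 cm.
Lens 2: 1/d_i2 = 1/f₂ − 1/d_o2 = 1/(-16.0) − 1/(-17.57) = -0.005585, so d_i2 = -179 cm.
The final image is virtual, 179 cm to the left of lens 2 (overall magnification ≈ 3.5).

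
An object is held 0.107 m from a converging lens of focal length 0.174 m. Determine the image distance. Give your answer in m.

Thin-lens equation: 1/s_i = 1/f − 1/s_o = 1/(0.1740) − 1/(0.107) = 5.747 − 9.346 = -3.599, so s_i = -0.278 m.
The image is virtual, upright and enlarged, on the same side as the object.

0.278 m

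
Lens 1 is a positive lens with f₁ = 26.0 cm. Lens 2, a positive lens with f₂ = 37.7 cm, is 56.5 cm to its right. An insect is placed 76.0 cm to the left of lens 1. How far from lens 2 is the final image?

Lens 1: 1/d_i1 = 1/f₁ − 1/d_o1 = 1/(26.0) − 1/(76.0) = 0.02530, so d_i1 = 39.52 cm.
The intermediate image is 39.52 cm to the right of lens 1, which is 56.5 − (39.52) = 16.98 cm to the left of lens 2, so d_o2 = +16.98 cm.
Lens 2: 1/d_i2 = 1/f₂ − 1/d_o2 = 1/(37.7) − 1/(16.98) = -0.03237, so d_i2 = -30.9 cm.
The final image is virtual, 30.9 cm to the left of lens 2 (overall magnification ≈ -0.95).

30.9 cm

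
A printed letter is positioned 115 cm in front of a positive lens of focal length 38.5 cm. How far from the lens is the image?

57.9 cm

Lens equation: 1/q = 1/f − 1/p = 1/(38.50) − 1/(115) = 0.02597 − 0.008696 = 0.01728, so q = 57.9 cm.
The image is real, inverted and reduced, on the far side of the lens.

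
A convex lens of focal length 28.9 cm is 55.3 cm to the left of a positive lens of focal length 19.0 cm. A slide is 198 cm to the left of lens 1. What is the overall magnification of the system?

m = +1.32

Lens 1: 1/d_i1 = 1/(28.9) − 1/(198) = 0.02955, so d_i1 = 33.84 cm; m₁ = −d_i1/d_o1 = -0.1709.
d_o2 = 55.3 − (33.84) = 21.46 cm.
Lens 2: 1/d_i2 = 1/(19.0) − 1/(21.46) = 0.006033, so d_i2 = 165.7 cm; m₂ = −d_i2/d_o2 = -7.724.
m = m₁·m₂ = (-0.1709)(-7.724) = +1.32.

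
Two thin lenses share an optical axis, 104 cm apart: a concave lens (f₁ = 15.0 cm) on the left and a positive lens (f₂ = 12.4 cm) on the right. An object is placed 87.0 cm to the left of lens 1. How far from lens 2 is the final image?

13.9 cm

Lens 1 is diverging, so f₁ = −15.0 cm.
Lens 1: 1/d_i1 = 1/f₁ − 1/d_o1 = 1/(-15.0) − 1/(87.0) = -0.07816, so d_i1 = -12.79 cm.
The intermediate image is 12.79 cm to the left of lens 1 (virtual), which is 104 − (-12.79) = 116.8 cm to the left of lens 2, so d_o2 = +116.8 cm.
Lens 2: 1/d_i2 = 1/f₂ − 1/d_o2 = 1/(12.4) − 1/(116.8) = 0.07208, so d_i2 = 13.9 cm.
The final image is real, 13.9 cm to the right of lens 2 (overall magnification ≈ -0.017).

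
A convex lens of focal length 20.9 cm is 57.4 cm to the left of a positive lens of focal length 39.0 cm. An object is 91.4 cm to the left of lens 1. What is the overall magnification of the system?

m = -1.33

Lens 1: 1/d_i1 = 1/(20.9) − 1/(91.4) = 0.03691, so d_i1 = 27.10 cm; m₁ = −d_i1/d_o1 = -0.2965.
d_o2 = 57.4 − (27.10) = 30.30 cm.
Lens 2: 1/d_i2 = 1/(39.0) − 1/(30.30) = -0.007362, so d_i2 = -135.8 cm; m₂ = −d_i2/d_o2 = +4.483.
m = m₁·m₂ = (-0.2965)(+4.483) = -1.33.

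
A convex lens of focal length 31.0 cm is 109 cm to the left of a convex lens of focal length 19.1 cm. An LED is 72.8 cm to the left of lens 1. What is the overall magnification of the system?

Lens 1: 1/d_i1 = 1/(31.0) − 1/(72.8) = 0.01852, so d_i1 = 53.99 cm; m₁ = −d_i1/d_o1 = -0.7416.
d_o2 = 109 − (53.99) = 55.01 cm.
Lens 2: 1/d_i2 = 1/(19.1) − 1/(55.01) = 0.03418, so d_i2 = 29.26 cm; m₂ = −d_i2/d_o2 = -0.5319.
m = m₁·m₂ = (-0.7416)(-0.5319) = +0.394.

m = +0.394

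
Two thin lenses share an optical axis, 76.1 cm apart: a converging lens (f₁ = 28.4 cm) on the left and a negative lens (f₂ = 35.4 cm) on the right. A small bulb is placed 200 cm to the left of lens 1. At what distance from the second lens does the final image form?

Lens 1: 1/d_i1 = 1/f₁ − 1/d_o1 = 1/(28.4) − 1/(200) = 0.03021, so d_i1 = 33.10 cm.
The intermediate image is 33.10 cm to the right of lens 1, which is 76.1 − (33.10) = 43.00 cm to the left of lens 2, so d_o2 = +43.00 cm.
Lens 2 is diverging, so f₂ = −35.4 cm.
Lens 2: 1/d_i2 = 1/f₂ − 1/d_o2 = 1/(-35.4) − 1/(43.00) = -0.05150, so d_i2 = -19.4 cm.
The final image is virtual, 19.4 cm to the left of lens 2 (overall magnification ≈ -0.075).

19.4 cm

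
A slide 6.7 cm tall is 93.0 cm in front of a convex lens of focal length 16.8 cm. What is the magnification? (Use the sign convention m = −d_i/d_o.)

1/d_i = 1/f − 1/d_o = 1/(16.80) − 1/(93.0) = 0.04877, so d_i = 20.50 cm.
m = −d_i/d_o = −(20.50)/(93.0) = -0.220.
The image is real, inverted and reduced, on the far side of the lens.

m = -0.220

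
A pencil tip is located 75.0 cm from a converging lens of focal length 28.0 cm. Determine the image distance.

44.7 cm

Lens equation: 1/v = 1/f − 1/u = 1/(28.00) − 1/(75.0) = 0.03571 − 0.01333 = 0.02238, so v = 44.7 cm.
The image is real, inverted and reduced, on the far side of the lens.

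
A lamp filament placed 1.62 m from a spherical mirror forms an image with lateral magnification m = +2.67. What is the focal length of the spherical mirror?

m = −d_i/d_o ⇒ d_i = −m·d_o = −(+2.67)·(1.62) = -4.325 m.
1/f = 1/d_o + 1/d_i = 1/(1.62) + 1/(-4.325) = 0.3861, so f = 2.59 m.
Since f is positive, the spherical mirror is concave.

f = 2.59 m (concave)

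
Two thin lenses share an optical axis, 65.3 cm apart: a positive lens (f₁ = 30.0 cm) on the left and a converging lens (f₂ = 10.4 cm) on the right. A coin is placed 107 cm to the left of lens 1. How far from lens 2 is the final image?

18.6 cm

Lens 1: 1/d_i1 = 1/f₁ − 1/d_o1 = 1/(30.0) − 1/(107) = 0.02399, so d_i1 = 41.69 cm.
The intermediate image is 41.69 cm to the right of lens 1, which is 65.3 − (41.69) = 23.61 cm to the left of lens 2, so d_o2 = +23.61 cm.
Lens 2: 1/d_i2 = 1/f₂ − 1/d_o2 = 1/(10.4) − 1/(23.61) = 0.05380, so d_i2 = 18.6 cm.
The final image is real, 18.6 cm to the right of lens 2 (overall magnification ≈ 0.31).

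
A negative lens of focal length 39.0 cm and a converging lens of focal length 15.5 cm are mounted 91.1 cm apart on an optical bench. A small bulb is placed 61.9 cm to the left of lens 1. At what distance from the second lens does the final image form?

17.9 cm

Lens 1 is diverging, so f₁ = −39.0 cm.
Lens 1: 1/d_i1 = 1/f₁ − 1/d_o1 = 1/(-39.0) − 1/(61.9) = -0.04180, so d_i1 = -23.93 cm.
The intermediate image is 23.93 cm to the left of lens 1 (virtual), which is 91.1 − (-23.93) = 115.0 cm to the left of lens 2, so d_o2 = +115.0 cm.
Lens 2: 1/d_i2 = 1/f₂ − 1/d_o2 = 1/(15.5) − 1/(115.0) = 0.05582, so d_i2 = 17.9 cm.
The final image is real, 17.9 cm to the right of lens 2 (overall magnification ≈ -0.060).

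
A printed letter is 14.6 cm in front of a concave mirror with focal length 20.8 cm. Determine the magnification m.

m = +3.35

1/d_i = 1/f − 1/d_o = 1/(20.80) − 1/(14.6) = -0.02042, so d_i = -48.98 cm.
m = −d_i/d_o = −(-48.98)/(14.6) = +3.35.
The image is virtual, upright and enlarged, behind the mirror.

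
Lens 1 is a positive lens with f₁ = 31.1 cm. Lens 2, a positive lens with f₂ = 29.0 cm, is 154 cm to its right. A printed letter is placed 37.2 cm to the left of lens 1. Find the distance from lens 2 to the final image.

Lens 1: 1/d_i1 = 1/f₁ − 1/d_o1 = 1/(31.1) − 1/(37.2) = 0.005273, so d_i1 = 189.7 cm.
The intermediate image is 189.7 cm to the right of lens 1, which lies 35.70 cm to the right of lens 2 — a virtual object — so d_o2 = −35.70 cm.
Lens 2: 1/d_i2 = 1/f₂ − 1/d_o2 = 1/(29.0) − 1/(-35.70) = 0.06249, so d_i2 = 16.0 cm.
The final image is real, 16.0 cm to the right of lens 2 (overall magnification ≈ -2.3).

16.0 cm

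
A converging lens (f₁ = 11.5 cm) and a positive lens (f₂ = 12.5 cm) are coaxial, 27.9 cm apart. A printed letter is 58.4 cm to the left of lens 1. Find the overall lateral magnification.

m = +2.84

Lens 1: 1/d_i1 = 1/(11.5) − 1/(58.4) = 0.06983, so d_i1 = 14.32 cm; m₁ = −d_i1/d_o1 = -0.2452.
d_o2 = 27.9 − (14.32) = 13.58 cm.
Lens 2: 1/d_i2 = 1/(12.5) − 1/(13.58) = 0.006362, so d_i2 = 157.2 cm; m₂ = −d_i2/d_o2 = -11.57.
m = m₁·m₂ = (-0.2452)(-11.57) = +2.84.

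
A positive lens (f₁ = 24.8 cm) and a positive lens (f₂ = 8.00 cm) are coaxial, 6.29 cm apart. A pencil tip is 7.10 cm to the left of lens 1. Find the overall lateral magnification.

Lens 1: 1/d_i1 = 1/(24.8) − 1/(7.10) = -0.1005, so d_i1 = -9.948 cm; m₁ = −d_i1/d_o1 = +1.401.
d_o2 = 6.29 − (-9.948) = 16.24 cm.
Lens 2: 1/d_i2 = 1/(8.00) − 1/(16.24) = 0.06342, so d_i2 = 15.77 cm; m₂ = −d_i2/d_o2 = -0.9709.
m = m₁·m₂ = (+1.401)(-0.9709) = -1.36.

m = -1.36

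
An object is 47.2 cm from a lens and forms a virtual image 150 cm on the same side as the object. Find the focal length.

f = 68.9 cm (converging)

Virtual image ⇒ d_i = −150 cm.
1/f = 1/d_o + 1/d_i = 1/(47.2) + 1/(-150) = 0.01452, so f = 68.9 cm.
Since f is positive, the lens is converging.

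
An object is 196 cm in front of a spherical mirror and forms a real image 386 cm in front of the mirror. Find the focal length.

f = 130 cm (concave)

Real image ⇒ d_i = +386 cm.
1/f = 1/d_o + 1/d_i = 1/(196) + 1/(386) = 0.007693, so f = 130 cm.
Since f is positive, the spherical mirror is concave.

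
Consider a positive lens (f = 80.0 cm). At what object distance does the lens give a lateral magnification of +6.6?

67.9 cm

m = −d_i/d_o ⇒ d_i = −m·d_o.
1/f = 1/d_o + 1/d_i = 1/d_o − 1/(m·d_o) = (1 − 1/m)/d_o, so d_o = f(1 − 1/m) = (80.00)(1 − 1/(+6.6)) = 67.9 cm.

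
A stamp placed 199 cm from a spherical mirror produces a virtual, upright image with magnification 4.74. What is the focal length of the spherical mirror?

m = −d_i/d_o ⇒ d_i = −m·d_o = −(+4.74)·(199) = -943.3 cm.
1/f = 1/d_o + 1/d_i = 1/(199) + 1/(-943.3) = 0.003965, so f = 252 cm.
Since f is positive, the spherical mirror is concave.

f = 252 cm (concave)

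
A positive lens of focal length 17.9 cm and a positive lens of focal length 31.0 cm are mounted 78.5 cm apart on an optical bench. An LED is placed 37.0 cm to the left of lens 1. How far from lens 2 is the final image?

Lens 1: 1/d_i1 = 1/f₁ − 1/d_o1 = 1/(17.9) − 1/(37.0) = 0.02884, so d_i1 = 34.68 cm.
The intermediate image is 34.68 cm to the right of lens 1, which is 78.5 − (34.68) = 43.82 cm to the left of lens 2, so d_o2 = +43.82 cm.
Lens 2: 1/d_i2 = 1/f₂ − 1/d_o2 = 1/(31.0) − 1/(43.82) = 0.009437, so d_i2 = 106 cm.
The final image is real, 106 cm to the right of lens 2 (overall magnification ≈ 2.3).

106 cm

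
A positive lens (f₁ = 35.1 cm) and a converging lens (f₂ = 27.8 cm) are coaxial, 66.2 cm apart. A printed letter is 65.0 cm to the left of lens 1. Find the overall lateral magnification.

Lens 1: 1/d_i1 = 1/(35.1) − 1/(65.0) = 0.01311, so d_i1 = 76.30 cm; m₁ = −d_i1/d_o1 = -1.174.
d_o2 = 66.2 − (76.30) = -10.10 cm (virtual object).
Lens 2: 1/d_i2 = 1/(27.8) − 1/(-10.10) = 0.1350, so d_i2 = 7.408 cm; m₂ = −d_i2/d_o2 = +0.7335.
m = m₁·m₂ = (-1.174)(+0.7335) = -0.861.

m = -0.861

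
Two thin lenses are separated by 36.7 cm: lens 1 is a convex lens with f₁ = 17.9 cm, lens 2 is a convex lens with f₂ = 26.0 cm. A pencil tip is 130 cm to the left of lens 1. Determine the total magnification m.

Lens 1: 1/d_i1 = 1/(17.9) − 1/(130) = 0.04817, so d_i1 = 20.76 cm; m₁ = −d_i1/d_o1 = -0.1597.
d_o2 = 36.7 − (20.76) = 15.94 cm.
Lens 2: 1/d_i2 = 1/(26.0) − 1/(15.94) = -0.02427, so d_i2 = -41.20 cm; m₂ = −d_i2/d_o2 = +2.584.
m = m₁·m₂ = (-0.1597)(+2.584) = -0.413.

m = -0.413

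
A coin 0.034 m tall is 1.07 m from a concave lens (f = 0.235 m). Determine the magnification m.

For a concave lens, f = -0.235 m.
1/d_i = 1/f − 1/d_o = 1/(-0.2350) − 1/(1.07) = -5.190, so d_i = -0.1927 m.
m = −d_i/d_o = −(-0.1927)/(1.07) = +0.180.
The image is virtual, upright and reduced, on the same side as the object.

m = +0.180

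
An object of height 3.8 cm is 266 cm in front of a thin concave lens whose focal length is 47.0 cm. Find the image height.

For a concave lens, f = -47.0 cm.
1/d_i = 1/f − 1/d_o = 1/(-47.00) − 1/(266) = -0.02504, so d_i = -39.94 cm.
m = −d_i/d_o = +0.1502.
|h_i| = |m|·h_o = 0.1502 × 3.8 = 0.571 cm. The image is virtual, upright and reduced, on the same side as the object.

0.571 cm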